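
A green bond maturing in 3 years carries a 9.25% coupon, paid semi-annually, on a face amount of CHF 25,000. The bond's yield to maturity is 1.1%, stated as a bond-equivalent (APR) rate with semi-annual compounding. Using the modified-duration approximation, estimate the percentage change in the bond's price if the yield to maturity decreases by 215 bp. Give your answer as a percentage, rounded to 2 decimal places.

Periodic yield y = 0.0055. Modified duration first:
  t   CF        PV=CF/(1+0.0055)^t    t·PV
  1     1,156.25     1,149.9254     1,149.9254
  2     1,156.25     1,143.6354     2,287.2708
  3     1,156.25     1,137.3798     3,412.1395
  4     1,156.25     1,131.1585     4,524.6338
  5     1,156.25     1,124.9711     5,624.8556
  6    26,156.25    25,309.4688   151,856.8128
  Σ                 30,996.5390   168,855.6379
P = 30,996.5390; D_Mac = 5.44756 half-year periods = 2.72378 yrs; D_mod = 2.72378/(1+0.0055) = 2.70888 yrs.
ΔP/P ≈ -D_mod · Δy = -2.70888 × (-0.0215) = +0.058241 = +5.8241%.

+5.82%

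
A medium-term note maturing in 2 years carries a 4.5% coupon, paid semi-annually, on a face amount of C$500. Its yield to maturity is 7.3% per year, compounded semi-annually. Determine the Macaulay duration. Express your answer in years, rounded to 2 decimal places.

1.93 years

Periodic yield y = 0.0365. Discount each cash flow and weight by its period:
  t   CF        PV=CF/(1+0.0365)^t    t·PV
  1        11.25        10.8538        10.8538
  2        11.25        10.4716        20.9432
  3        11.25        10.1029        30.3086
  4       511.25       442.9514     1,771.8057
  Σ                    474.3797     1,833.9113
Price P = Σ PV = 474.3797.
Macaulay duration = Σ(t·PV) / P = 1,833.9113 / 474.3797 = 3.86591 half-year periods.
In years: 3.86591 / 2 = 1.93296 years.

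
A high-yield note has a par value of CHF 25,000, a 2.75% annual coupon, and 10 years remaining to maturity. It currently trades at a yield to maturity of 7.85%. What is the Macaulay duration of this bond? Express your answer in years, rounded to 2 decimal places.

Periodic yield y = 0.0785. Discount each cash flow and weight by its year:
  t   CF        PV=CF/(1+0.0785)^t    t·PV
  1       687.50       637.4594       637.4594
  2       687.50       591.0611     1,182.1223
  3       687.50       548.0400     1,644.1200
  4       687.50       508.1502     2,032.6008
  5       687.50       471.1638     2,355.8192
  6       687.50       436.8696     2,621.2175
  7       687.50       405.0715     2,835.5003
  8       687.50       375.5878     3,004.7026
  9       687.50       348.2502     3,134.2517
  10   25,687.50    12,064.8061   120,648.0605
  Σ                 16,386.4597   140,095.8543
Price P = Σ PV = 16,386.4597.
Macaulay duration = Σ(t·PV) / P = 140,095.8543 / 16,386.4597 = 8.54949 years.

8.55 years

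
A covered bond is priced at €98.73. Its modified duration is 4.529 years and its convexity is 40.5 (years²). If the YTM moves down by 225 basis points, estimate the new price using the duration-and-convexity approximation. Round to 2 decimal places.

€109.80

Duration effect: -D_mod·Δy = -4.529 × (-0.0225) = +0.1019025
Convexity effect: ½·C·(Δy)² = 0.5 × 40.5 × (-0.0225)² = +0.0102515625
ΔP/P ≈ +0.1019025 + 0.0102515625 = +0.1121540625
New price ≈ 98.73 × (1 + 0.1121540625) = 109.802970590625.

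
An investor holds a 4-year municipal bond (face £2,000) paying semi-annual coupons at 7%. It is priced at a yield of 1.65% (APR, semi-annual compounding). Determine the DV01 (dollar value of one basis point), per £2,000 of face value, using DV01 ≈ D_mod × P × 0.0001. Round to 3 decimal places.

£0.862

Periodic yield y = 0.00825.
  t   CF        PV=CF/(1+0.00825)^t    t·PV
  1        70.00        69.4272        69.4272
  2        70.00        68.8591       137.7183
  3        70.00        68.2957       204.8871
  4        70.00        67.7369       270.9475
  5        70.00        67.1826       335.9131
  6        70.00        66.6329       399.7973
  7        70.00        66.0877       462.6137
  8     2,070.00     1,938.3156    15,506.5251
  Σ                  2,412.5377    17,387.8293
P = 2,412.5377; D_Mac = 7.20728 half-year periods = 3.60364 yrs; D_mod = 3.57415 yrs.
DV01 ≈ 3.57415 × 2,412.5377 × 0.0001 = 0.862278.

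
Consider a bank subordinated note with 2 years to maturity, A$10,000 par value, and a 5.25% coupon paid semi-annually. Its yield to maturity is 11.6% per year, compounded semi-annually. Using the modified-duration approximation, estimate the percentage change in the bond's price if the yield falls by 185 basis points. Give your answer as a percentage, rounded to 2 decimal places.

+3.36%

Periodic yield y = 0.058. Modified duration first:
  t   CF        PV=CF/(1+0.058)^t    t·PV
  1       262.50       248.1096       248.1096
  2       262.50       234.5082       469.0163
  3       262.50       221.6523       664.9570
  4    10,262.50     8,190.5016    32,762.0064
  Σ                  8,894.7717    34,144.0894
P = 8,894.7717; D_Mac = 3.83867 half-year periods = 1.91933 yrs; D_mod = 1.91933/(1+0.058) = 1.81412 yrs.
ΔP/P ≈ -D_mod · Δy = -1.81412 × (-0.0185) = +0.033561 = +3.3561%.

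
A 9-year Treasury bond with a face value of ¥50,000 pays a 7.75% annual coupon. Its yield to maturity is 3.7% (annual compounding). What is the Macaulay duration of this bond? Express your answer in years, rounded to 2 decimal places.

Periodic yield y = 0.037. Discount each cash flow and weight by its year:
  t   CF        PV=CF/(1+0.037)^t    t·PV
  1     3,875.00     3,736.7406     3,736.7406
  2     3,875.00     3,603.4143     7,206.8285
  3     3,875.00     3,474.8450    10,424.5350
  4     3,875.00     3,350.8631    13,403.4523
  5     3,875.00     3,231.3048    16,156.5240
  6     3,875.00     3,116.0123    18,696.0740
  7     3,875.00     3,004.8335    21,033.8345
  8     3,875.00     2,897.6215    23,180.9720
  9    53,875.00    38,848.8776   349,639.8982
  Σ                 65,264.5127   463,478.8591
Price P = Σ PV = 65,264.5127.
Macaulay duration = Σ(t·PV) / P = 463,478.8591 / 65,264.5127 = 7.10154 years.

7.10 years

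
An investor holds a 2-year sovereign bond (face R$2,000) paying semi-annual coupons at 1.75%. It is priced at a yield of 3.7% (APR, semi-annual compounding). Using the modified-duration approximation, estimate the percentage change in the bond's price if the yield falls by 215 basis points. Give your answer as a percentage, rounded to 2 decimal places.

+4.17%

Periodic yield y = 0.0185. Modified duration first:
  t   CF        PV=CF/(1+0.0185)^t    t·PV
  1        17.50        17.1821        17.1821
  2        17.50        16.8700        33.7401
  3        17.50        16.5636        49.6908
  4     2,017.50     1,874.8624     7,499.4498
  Σ                  1,925.4782     7,600.0628
P = 1,925.4782; D_Mac = 3.94710 half-year periods = 1.97355 yrs; D_mod = 1.97355/(1+0.0185) = 1.93770 yrs.
ΔP/P ≈ -D_mod · Δy = -1.93770 × (-0.0215) = +0.041661 = +4.1661%.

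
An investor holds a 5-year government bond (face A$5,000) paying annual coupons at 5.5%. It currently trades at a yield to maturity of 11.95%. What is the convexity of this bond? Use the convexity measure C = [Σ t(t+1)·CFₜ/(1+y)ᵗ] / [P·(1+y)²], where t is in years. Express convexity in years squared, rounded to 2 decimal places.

20.31

With y = 0.1195:
  t   CF        PV=CF/(1+0.1195)^t    t·PV        t(t+1)·PV
  1       275.00       245.6454       245.6454         491.2908
  2       275.00       219.4242       438.8484       1,316.5451
  3       275.00       196.0020       588.0059       2,352.0234
  4       275.00       175.0799       700.3196       3,501.5981
  5     5,275.00     2,999.8668    14,999.3341      89,996.0046
  Σ                  3,836.0182    16,972.1533      97,657.4620
P = 3,836.0182.
Convexity = Σ t(t+1)·PV / [P·(1+y)²] = 97,657.4620 / (3,836.0182 × 1.253280) = 20.31312.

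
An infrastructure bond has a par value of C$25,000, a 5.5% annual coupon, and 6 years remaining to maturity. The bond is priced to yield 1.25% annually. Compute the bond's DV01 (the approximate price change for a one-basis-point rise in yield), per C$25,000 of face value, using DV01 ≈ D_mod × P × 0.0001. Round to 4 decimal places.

Periodic yield y = 0.0125.
  t   CF        PV=CF/(1+0.0125)^t    t·PV
  1     1,375.00     1,358.0247     1,358.0247
  2     1,375.00     1,341.2590     2,682.5179
  3     1,375.00     1,324.7002     3,974.1006
  4     1,375.00     1,308.3459     5,233.3835
  5     1,375.00     1,292.1935     6,460.9673
  6    26,375.00    24,480.6124   146,883.6741
  Σ                 31,105.1355   166,592.6681
P = 31,105.1355; D_Mac = 5.35579 yrs; D_mod = 5.28967 yrs.
DV01 ≈ 5.28967 × 31,105.1355 × 0.0001 = 16.453597.

C$16.4536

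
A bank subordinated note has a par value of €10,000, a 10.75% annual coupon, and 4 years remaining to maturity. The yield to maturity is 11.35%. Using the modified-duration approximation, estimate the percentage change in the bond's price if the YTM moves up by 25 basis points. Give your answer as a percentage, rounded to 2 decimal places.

-0.77%

Periodic yield y = 0.1135. Modified duration first:
  t   CF        PV=CF/(1+0.1135)^t    t·PV
  1     1,075.00       965.4243       965.4243
  2     1,075.00       867.0178     1,734.0356
  3     1,075.00       778.6420     2,335.9259
  4    11,075.00     7,204.1517    28,816.6068
  Σ                  9,815.2358    33,851.9926
P = 9,815.2358; D_Mac = 3.44892 yrs; D_mod = 3.44892/(1+0.1135) = 3.09737 yrs.
ΔP/P ≈ -D_mod · Δy = -3.09737 × (+0.0025) = -0.007743 = -0.7743%.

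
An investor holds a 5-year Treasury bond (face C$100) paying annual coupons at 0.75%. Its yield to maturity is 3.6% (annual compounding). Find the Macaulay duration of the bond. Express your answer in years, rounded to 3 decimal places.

Periodic yield y = 0.036. Discount each cash flow and weight by its year:
  t   CF        PV=CF/(1+0.036)^t    t·PV
  1         0.75         0.7239         0.7239
  2         0.75         0.6988         1.3976
  3         0.75         0.6745         2.0235
  4         0.75         0.6511         2.6042
  5       100.75        84.4202       422.1009
  Σ                     87.1685       428.8502
Price P = Σ PV = 87.1685.
Macaulay duration = Σ(t·PV) / P = 428.8502 / 87.1685 = 4.91979 years.

4.920 years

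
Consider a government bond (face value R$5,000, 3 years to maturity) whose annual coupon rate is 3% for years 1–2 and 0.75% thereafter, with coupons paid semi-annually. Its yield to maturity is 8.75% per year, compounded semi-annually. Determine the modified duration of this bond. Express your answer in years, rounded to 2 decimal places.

Periodic yield y = 0.04375. First find Macaulay duration:
  t   CF        PV=CF/(1+0.04375)^t    t·PV
  1        75.00        71.8563        71.8563
  2        75.00        68.8443       137.6887
  3        75.00        65.9587       197.8760
  4        75.00        63.1939       252.7757
  5        18.75        15.1363        75.6813
  6     5,018.75     3,881.6523    23,289.9138
  Σ                  4,166.6418    24,025.7918
P = 4,166.6418; Macaulay duration = 24,025.7918 / 4,166.6418 = 5.76622 half-year periods = 2.88311 years.
Modified duration = D_Mac / (1 + y) = 2.88311 / 1.04375 = 2.76226 years.

2.76 years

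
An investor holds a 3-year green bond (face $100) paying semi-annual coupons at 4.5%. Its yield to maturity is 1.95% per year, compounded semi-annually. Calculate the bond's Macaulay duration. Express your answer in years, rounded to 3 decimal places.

2.846 years

Periodic yield y = 0.00975. Discount each cash flow and weight by its period:
  t   CF        PV=CF/(1+0.00975)^t    t·PV
  1         2.25         2.2283         2.2283
  2         2.25         2.2068         4.4135
  3         2.25         2.1855         6.5564
  4         2.25         2.1643         8.6574
  5         2.25         2.1434        10.7172
  6       102.25        96.4673       578.8038
  Σ                    107.3956       611.3766
Price P = Σ PV = 107.3956.
Macaulay duration = Σ(t·PV) / P = 611.3766 / 107.3956 = 5.69275 half-year periods.
In years: 5.69275 / 2 = 2.84638 years.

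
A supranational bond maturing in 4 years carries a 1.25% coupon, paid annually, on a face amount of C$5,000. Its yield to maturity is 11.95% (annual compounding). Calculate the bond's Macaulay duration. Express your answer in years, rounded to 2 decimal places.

Periodic yield y = 0.1195. Discount each cash flow and weight by its year:
  t   CF        PV=CF/(1+0.1195)^t    t·PV
  1        62.50        55.8285        55.8285
  2        62.50        49.8691        99.7383
  3        62.50        44.5459       133.6377
  4     5,062.50     3,223.0619    12,892.2475
  Σ                  3,373.3054    13,181.4520
Price P = Σ PV = 3,373.3054.
Macaulay duration = Σ(t·PV) / P = 13,181.4520 / 3,373.3054 = 3.90758 years.

3.91 years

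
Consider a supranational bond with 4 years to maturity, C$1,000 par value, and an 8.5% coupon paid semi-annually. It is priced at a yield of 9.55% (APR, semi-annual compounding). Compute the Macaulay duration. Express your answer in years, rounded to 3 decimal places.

3.463 years

Periodic yield y = 0.04775. Discount each cash flow and weight by its period:
  t   CF        PV=CF/(1+0.04775)^t    t·PV
  1        42.50        40.5631        40.5631
  2        42.50        38.7145        77.4290
  3        42.50        36.9501       110.8504
  4        42.50        35.2662       141.0647
  5        42.50        33.6590       168.2948
  6        42.50        32.1250       192.7499
  7        42.50        30.6609       214.6265
  8     1,042.50       717.8186     5,742.5488
  Σ                    965.7574     6,688.1271
Price P = Σ PV = 965.7574.
Macaulay duration = Σ(t·PV) / P = 6,688.1271 / 965.7574 = 6.92527 half-year periods.
In years: 6.92527 / 2 = 3.46263 years.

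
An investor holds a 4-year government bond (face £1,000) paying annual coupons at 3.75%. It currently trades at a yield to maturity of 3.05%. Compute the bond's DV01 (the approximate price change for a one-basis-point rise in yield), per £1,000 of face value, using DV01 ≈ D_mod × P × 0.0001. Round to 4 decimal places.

Periodic yield y = 0.0305.
  t   CF        PV=CF/(1+0.0305)^t    t·PV
  1        37.50        36.3901        36.3901
  2        37.50        35.3131        70.6261
  3        37.50        34.2679       102.8036
  4     1,037.50       920.0176     3,680.0703
  Σ                  1,025.9886     3,889.8901
P = 1,025.9886; D_Mac = 3.79136 yrs; D_mod = 3.67914 yrs.
DV01 ≈ 3.67914 × 1,025.9886 × 0.0001 = 0.377476.

£0.3775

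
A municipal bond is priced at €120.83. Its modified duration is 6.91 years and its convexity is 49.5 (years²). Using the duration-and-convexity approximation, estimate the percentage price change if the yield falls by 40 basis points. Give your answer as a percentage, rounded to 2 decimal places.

Duration effect: -D_mod·Δy = -6.91 × (-0.004) = +0.027640
Convexity effect: ½·C·(Δy)² = 0.5 × 49.5 × (-0.004)² = +0.0003960
ΔP/P ≈ +0.027640 + 0.0003960 = +0.028036
= +2.8036%.

+2.80%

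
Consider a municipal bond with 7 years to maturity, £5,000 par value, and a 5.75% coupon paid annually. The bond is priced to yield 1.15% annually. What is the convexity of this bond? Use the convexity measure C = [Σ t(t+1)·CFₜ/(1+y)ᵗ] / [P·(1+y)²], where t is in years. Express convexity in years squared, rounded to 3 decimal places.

With y = 0.0115:
  t   CF        PV=CF/(1+0.0115)^t    t·PV        t(t+1)·PV
  1       287.50       284.2313       284.2313         568.4627
  2       287.50       280.9998       561.9997       1,685.9990
  3       287.50       277.8051       833.4152       3,333.6610
  4       287.50       274.6466     1,098.5866       5,492.9329
  5       287.50       271.5241     1,357.6206       8,145.7236
  6       287.50       268.4371     1,610.6226      11,274.3579
  7     5,287.50     4,880.7793    34,165.4551     273,323.6411
  Σ                  6,538.4234    39,911.9312     303,824.7783
P = 6,538.4234.
Convexity = Σ t(t+1)·PV / [P·(1+y)²] = 303,824.7783 / (6,538.4234 × 1.023132) = 45.41699.

45.417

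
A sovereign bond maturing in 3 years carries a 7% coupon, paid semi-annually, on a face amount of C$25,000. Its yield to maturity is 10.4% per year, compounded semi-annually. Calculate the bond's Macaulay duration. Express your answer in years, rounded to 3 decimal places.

2.744 years

Periodic yield y = 0.052. Discount each cash flow and weight by its period:
  t   CF        PV=CF/(1+0.052)^t    t·PV
  1       875.00       831.7490       831.7490
  2       875.00       790.6360     1,581.2720
  3       875.00       751.5551     2,254.6653
  4       875.00       714.4060     2,857.6240
  5       875.00       679.0932     3,395.4658
  6    25,875.00    19,089.1205   114,534.7230
  Σ                 22,856.5598   125,455.4992
Price P = Σ PV = 22,856.5598.
Macaulay duration = Σ(t·PV) / P = 125,455.4992 / 22,856.5598 = 5.48882 half-year periods.
In years: 5.48882 / 2 = 2.74441 years.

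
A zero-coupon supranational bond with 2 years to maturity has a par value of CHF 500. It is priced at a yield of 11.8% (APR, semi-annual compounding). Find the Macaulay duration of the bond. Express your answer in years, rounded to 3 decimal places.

2.000 years

A zero-coupon bond has a single cash flow at maturity, so its Macaulay duration equals its maturity: 2 years.
(Equivalently: 4 semi-annual periods ÷ 2 = 2 years.)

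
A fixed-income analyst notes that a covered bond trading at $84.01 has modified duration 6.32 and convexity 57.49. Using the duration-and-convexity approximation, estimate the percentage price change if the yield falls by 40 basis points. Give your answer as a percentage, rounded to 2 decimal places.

Duration effect: -D_mod·Δy = -6.32 × (-0.004) = +0.025280
Convexity effect: ½·C·(Δy)² = 0.5 × 57.49 × (-0.004)² = +0.00045992
ΔP/P ≈ +0.025280 + 0.00045992 = +0.02573992
= +2.573992%.

+2.57%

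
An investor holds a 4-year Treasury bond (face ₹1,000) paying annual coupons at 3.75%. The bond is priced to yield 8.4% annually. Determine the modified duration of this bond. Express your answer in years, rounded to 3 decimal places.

3.476 years

Periodic yield y = 0.084. First find Macaulay duration:
  t   CF        PV=CF/(1+0.084)^t    t·PV
  1        37.50        34.5941        34.5941
  2        37.50        31.9134        63.8267
  3        37.50        29.4404        88.3211
  4     1,037.50       751.3996     3,005.5985
  Σ                    847.3475     3,192.3405
P = 847.3475; Macaulay duration = 3,192.3405 / 847.3475 = 3.76745 years.
Modified duration = D_Mac / (1 + y) = 3.76745 / 1.084 = 3.47551 years.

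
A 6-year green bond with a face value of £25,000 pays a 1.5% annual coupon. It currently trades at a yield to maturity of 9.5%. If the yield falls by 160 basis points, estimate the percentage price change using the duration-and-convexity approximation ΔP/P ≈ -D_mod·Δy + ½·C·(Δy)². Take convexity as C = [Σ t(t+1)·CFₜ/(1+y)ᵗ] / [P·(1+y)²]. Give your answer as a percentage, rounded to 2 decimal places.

+8.77%

With y = 0.095:
  t   CF        PV=CF/(1+0.095)^t    t·PV        t(t+1)·PV
  1       375.00       342.4658       342.4658         684.9315
  2       375.00       312.7541       625.5082       1,876.5247
  3       375.00       285.6202       856.8606       3,427.4423
  4       375.00       260.8404     1,043.3614       5,216.8072
  5       375.00       238.2104     1,191.0519       7,146.3112
  6    25,375.00    14,720.4585    88,322.7507     618,259.2550
  Σ                 16,160.3492    92,381.9986     636,611.2720
P = 16,160.3492; D_Mac = 5.71658 yrs; D_mod = 5.22062 yrs; C = 32.85454.
Duration effect: -5.22062 × (-0.016) = +0.083530
Convexity effect: 0.5 × 32.85454 × (-0.016)² = +0.0042054
ΔP/P ≈ +0.083530 + 0.0042054 = +0.087735 = +8.7735%.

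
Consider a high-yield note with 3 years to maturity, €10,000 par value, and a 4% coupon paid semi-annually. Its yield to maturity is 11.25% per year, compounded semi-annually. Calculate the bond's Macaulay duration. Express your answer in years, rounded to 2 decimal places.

2.84 years

Periodic yield y = 0.05625. Discount each cash flow and weight by its period:
  t   CF        PV=CF/(1+0.05625)^t    t·PV
  1       200.00       189.3491       189.3491
  2       200.00       179.2654       358.5309
  3       200.00       169.7188       509.1563
  4       200.00       160.6805       642.7219
  5       200.00       152.1235       760.6176
  6    10,200.00     7,345.1360    44,070.8159
  Σ                  8,196.2733    46,531.1916
Price P = Σ PV = 8,196.2733.
Macaulay duration = Σ(t·PV) / P = 46,531.1916 / 8,196.2733 = 5.67712 half-year periods.
In years: 5.67712 / 2 = 2.83856 years.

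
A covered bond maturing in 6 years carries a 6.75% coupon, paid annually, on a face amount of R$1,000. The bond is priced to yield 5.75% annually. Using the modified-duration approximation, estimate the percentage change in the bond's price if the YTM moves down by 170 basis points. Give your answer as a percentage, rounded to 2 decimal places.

Periodic yield y = 0.0575. Modified duration first:
  t   CF        PV=CF/(1+0.0575)^t    t·PV
  1        67.50        63.8298        63.8298
  2        67.50        60.3591       120.7183
  3        67.50        57.0772       171.2316
  4        67.50        53.9737       215.8948
  5        67.50        51.0390       255.1948
  6     1,067.50       763.2831     4,579.6984
  Σ                  1,049.5619     5,406.5677
P = 1,049.5619; D_Mac = 5.15126 yrs; D_mod = 5.15126/(1+0.0575) = 4.87117 yrs.
ΔP/P ≈ -D_mod · Δy = -4.87117 × (-0.017) = +0.082810 = +8.2810%.

+8.28%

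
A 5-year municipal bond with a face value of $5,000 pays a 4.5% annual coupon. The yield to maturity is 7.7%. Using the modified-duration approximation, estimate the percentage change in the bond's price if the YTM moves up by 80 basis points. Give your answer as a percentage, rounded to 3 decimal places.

-3.382%

Periodic yield y = 0.077. Modified duration first:
  t   CF        PV=CF/(1+0.077)^t    t·PV
  1       225.00       208.9136       208.9136
  2       225.00       193.9774       387.9548
  3       225.00       180.1090       540.3270
  4       225.00       167.2321       668.9285
  5     5,225.00     3,605.8510    18,029.2551
  Σ                  4,356.0832    19,835.3790
P = 4,356.0832; D_Mac = 4.55349 yrs; D_mod = 4.55349/(1+0.077) = 4.22794 yrs.
ΔP/P ≈ -D_mod · Δy = -4.22794 × (+0.008) = -0.033824 = -3.3824%.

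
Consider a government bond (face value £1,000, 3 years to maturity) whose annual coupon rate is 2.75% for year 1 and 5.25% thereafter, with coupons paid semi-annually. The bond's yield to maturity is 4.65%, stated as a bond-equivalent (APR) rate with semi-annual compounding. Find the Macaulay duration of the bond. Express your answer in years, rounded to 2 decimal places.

2.87 years

Periodic yield y = 0.02325. Discount each cash flow and weight by its period:
  t   CF        PV=CF/(1+0.02325)^t    t·PV
  1        13.75        13.4376        13.4376
  2        13.75        13.1323        26.2645
  3        26.25        24.5010        73.5030
  4        26.25        23.9443        95.7772
  5        26.25        23.4003       117.0013
  6     1,026.25       894.0517     5,364.3104
  Σ                    992.4671     5,690.2940
Price P = Σ PV = 992.4671.
Macaulay duration = Σ(t·PV) / P = 5,690.2940 / 992.4671 = 5.73348 half-year periods.
In years: 5.73348 / 2 = 2.86674 years.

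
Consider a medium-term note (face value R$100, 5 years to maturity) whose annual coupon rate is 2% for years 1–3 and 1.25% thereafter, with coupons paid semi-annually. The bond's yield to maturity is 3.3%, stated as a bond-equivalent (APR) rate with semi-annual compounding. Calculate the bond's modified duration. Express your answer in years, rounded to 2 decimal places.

4.70 years

Periodic yield y = 0.0165. First find Macaulay duration:
  t   CF        PV=CF/(1+0.0165)^t    t·PV
  1        1.000         0.9838         0.9838
  2        1.000         0.9678         1.9356
  3        1.000         0.9521         2.8563
  4        1.000         0.9366         3.7465
  5        1.000         0.9214         4.6072
  6        1.000         0.9065         5.4388
  7        0.625         0.5574         3.9015
  8        0.625         0.5483         4.3864
  9        0.625         0.5394         4.8546
  10     100.625        85.4343       854.3426
  Σ                     92.7475       887.0533
P = 92.7475; Macaulay duration = 887.0533 / 92.7475 = 9.56417 half-year periods = 4.78209 years.
Modified duration = D_Mac / (1 + y) = 4.78209 / 1.0165 = 4.70446 years.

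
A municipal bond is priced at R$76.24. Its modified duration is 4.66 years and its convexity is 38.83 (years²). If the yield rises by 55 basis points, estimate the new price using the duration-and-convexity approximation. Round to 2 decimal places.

Duration effect: -D_mod·Δy = -4.66 × (+0.0055) = -0.025630
Convexity effect: ½·C·(Δy)² = 0.5 × 38.83 × (0.0055)² = +0.00058730375
ΔP/P ≈ -0.025630 + 0.00058730375 = -0.02504269625
New price ≈ 76.24 × (1 - 0.02504269625) = 74.3307448379.

R$74.33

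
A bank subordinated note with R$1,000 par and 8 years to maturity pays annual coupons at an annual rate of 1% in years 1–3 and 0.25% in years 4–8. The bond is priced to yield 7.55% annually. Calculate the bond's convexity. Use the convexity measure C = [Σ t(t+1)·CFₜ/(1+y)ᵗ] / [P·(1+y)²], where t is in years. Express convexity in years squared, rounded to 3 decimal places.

59.407

With y = 0.0755:
  t   CF        PV=CF/(1+0.0755)^t    t·PV        t(t+1)·PV
  1        10.00         9.2980         9.2980          18.5960
  2        10.00         8.6453        17.2906          51.8717
  3        10.00         8.0384        24.1152          96.4606
  4         2.50         1.8685         7.4741          37.3705
  5         2.50         1.7374         8.6868          52.1206
  6         2.50         1.6154         9.6923          67.8464
  7         2.50         1.5020        10.5139          84.1115
  8     1,002.50       560.0168     4,480.1345      40,321.2103
  Σ                    592.7217     4,567.2053      40,729.5875
P = 592.7217.
Convexity = Σ t(t+1)·PV / [P·(1+y)²] = 40,729.5875 / (592.7217 × 1.156700) = 59.40710.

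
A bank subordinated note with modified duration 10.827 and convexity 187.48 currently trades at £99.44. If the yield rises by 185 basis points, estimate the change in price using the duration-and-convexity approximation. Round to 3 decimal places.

-£16.727

Duration effect: -D_mod·Δy = -10.827 × (+0.0185) = -0.2002995
Convexity effect: ½·C·(Δy)² = 0.5 × 187.48 × (0.0185)² = +0.032082515
ΔP/P ≈ -0.2002995 + 0.032082515 = -0.168216985
ΔP ≈ 99.44 × (-0.168216985) = -16.7274969884.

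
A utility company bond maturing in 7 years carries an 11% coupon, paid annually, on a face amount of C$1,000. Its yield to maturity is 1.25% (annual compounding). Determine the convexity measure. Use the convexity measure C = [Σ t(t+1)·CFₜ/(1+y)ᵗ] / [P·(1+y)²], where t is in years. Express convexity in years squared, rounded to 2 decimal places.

With y = 0.0125:
  t   CF        PV=CF/(1+0.0125)^t    t·PV        t(t+1)·PV
  1       110.00       108.6420       108.6420         217.2840
  2       110.00       107.3007       214.6014         643.8043
  3       110.00       105.9760       317.9280       1,271.7122
  4       110.00       104.6677       418.6707       2,093.3534
  5       110.00       103.3755       516.8774       3,101.2643
  6       110.00       102.0992       612.5954       4,288.1679
  7     1,110.00     1,017.5547     7,122.8828      56,983.0620
  Σ                  1,649.6158     9,312.1977      68,598.6481
P = 1,649.6158.
Convexity = Σ t(t+1)·PV / [P·(1+y)²] = 68,598.6481 / (1,649.6158 × 1.025156) = 40.56418.

40.56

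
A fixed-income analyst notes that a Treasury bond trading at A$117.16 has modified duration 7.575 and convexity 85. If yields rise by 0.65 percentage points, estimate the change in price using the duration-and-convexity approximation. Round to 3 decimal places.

Duration effect: -D_mod·Δy = -7.575 × (+0.0065) = -0.0492375
Convexity effect: ½·C·(Δy)² = 0.5 × 85 × (0.0065)² = +0.001795625
ΔP/P ≈ -0.0492375 + 0.001795625 = -0.047441875
ΔP ≈ 117.16 × (-0.047441875) = -5.558290075.

-A$5.558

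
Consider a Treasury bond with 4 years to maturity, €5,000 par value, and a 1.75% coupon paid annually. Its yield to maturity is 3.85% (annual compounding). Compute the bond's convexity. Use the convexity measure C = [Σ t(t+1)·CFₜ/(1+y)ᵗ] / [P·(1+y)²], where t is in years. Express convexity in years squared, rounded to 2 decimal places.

With y = 0.0385:
  t   CF        PV=CF/(1+0.0385)^t    t·PV        t(t+1)·PV
  1        87.50        84.2561        84.2561         168.5123
  2        87.50        81.1325       162.2651         486.7952
  3        87.50        78.1247       234.3742         937.4968
  4     5,087.50     4,373.9964    17,495.9855      87,479.9275
  Σ                  4,617.5098    17,976.8809      89,072.7318
P = 4,617.5098.
Convexity = Σ t(t+1)·PV / [P·(1+y)²] = 89,072.7318 / (4,617.5098 × 1.078482) = 17.88644.

17.89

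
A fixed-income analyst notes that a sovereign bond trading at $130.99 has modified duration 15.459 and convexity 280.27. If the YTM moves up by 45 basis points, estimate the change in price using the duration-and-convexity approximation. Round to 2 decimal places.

-$8.74

Duration effect: -D_mod·Δy = -15.459 × (+0.0045) = -0.0695655
Convexity effect: ½·C·(Δy)² = 0.5 × 280.27 × (0.0045)² = +0.00283773375
ΔP/P ≈ -0.0695655 + 0.00283773375 = -0.06672776625
ΔP ≈ 130.99 × (-0.06672776625) = -8.7406701010875.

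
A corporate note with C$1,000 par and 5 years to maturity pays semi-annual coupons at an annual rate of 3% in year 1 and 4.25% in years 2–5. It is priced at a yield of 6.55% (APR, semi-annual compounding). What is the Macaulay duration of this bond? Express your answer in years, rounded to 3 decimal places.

Periodic yield y = 0.03275. Discount each cash flow and weight by its period:
  t   CF        PV=CF/(1+0.03275)^t    t·PV
  1        15.00        14.5243        14.5243
  2        15.00        14.0637        28.1275
  3        21.25        19.2918        57.8755
  4        21.25        18.6801        74.7202
  5        21.25        18.0877        90.4384
  6        21.25        17.5141       105.0846
  7        21.25        16.9587       118.7109
  8        21.25        16.4209       131.3673
  9        21.25        15.9002       143.1016
  10    1,021.25       739.9119     7,399.1194
  Σ                    891.3535     8,163.0697
Price P = Σ PV = 891.3535.
Macaulay duration = Σ(t·PV) / P = 8,163.0697 / 891.3535 = 9.15806 half-year periods.
In years: 9.15806 / 2 = 4.57903 years.

4.579 years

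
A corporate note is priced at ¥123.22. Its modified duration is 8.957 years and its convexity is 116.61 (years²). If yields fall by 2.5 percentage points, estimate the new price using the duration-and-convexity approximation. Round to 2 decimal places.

Duration effect: -D_mod·Δy = -8.957 × (-0.025) = +0.223925
Convexity effect: ½·C·(Δy)² = 0.5 × 116.61 × (-0.025)² = +0.036440625
ΔP/P ≈ +0.223925 + 0.036440625 = +0.260365625
New price ≈ 123.22 × (1 + 0.260365625) = 155.3022523125.

¥155.30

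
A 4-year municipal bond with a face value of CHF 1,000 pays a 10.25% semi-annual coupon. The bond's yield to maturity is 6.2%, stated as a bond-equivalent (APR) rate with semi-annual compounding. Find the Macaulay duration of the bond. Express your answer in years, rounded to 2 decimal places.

3.43 years

Periodic yield y = 0.031. Discount each cash flow and weight by its period:
  t   CF        PV=CF/(1+0.031)^t    t·PV
  1        51.25        49.7090        49.7090
  2        51.25        48.2144        96.4287
  3        51.25        46.7647       140.2940
  4        51.25        45.3586       181.4342
  5        51.25        43.9947       219.9736
  6        51.25        42.6719       256.0313
  7        51.25        41.3888       289.7219
  8     1,051.25       823.4490     6,587.5917
  Σ                  1,141.5510     7,821.1845
Price P = Σ PV = 1,141.5510.
Macaulay duration = Σ(t·PV) / P = 7,821.1845 / 1,141.5510 = 6.85137 half-year periods.
In years: 6.85137 / 2 = 3.42568 years.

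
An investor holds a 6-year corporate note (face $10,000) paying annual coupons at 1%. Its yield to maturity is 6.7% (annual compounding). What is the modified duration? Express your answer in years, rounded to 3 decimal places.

5.456 years

Periodic yield y = 0.067. First find Macaulay duration:
  t   CF        PV=CF/(1+0.067)^t    t·PV
  1       100.00        93.7207        93.7207
  2       100.00        87.8357       175.6714
  3       100.00        82.3203       246.9608
  4       100.00        77.1511       308.6045
  5       100.00        72.3066       361.5330
  6    10,100.00     6,844.3917    41,066.3503
  Σ                  7,257.7261    42,252.8408
P = 7,257.7261; Macaulay duration = 42,252.8408 / 7,257.7261 = 5.82177 years.
Modified duration = D_Mac / (1 + y) = 5.82177 / 1.067 = 5.45621 years.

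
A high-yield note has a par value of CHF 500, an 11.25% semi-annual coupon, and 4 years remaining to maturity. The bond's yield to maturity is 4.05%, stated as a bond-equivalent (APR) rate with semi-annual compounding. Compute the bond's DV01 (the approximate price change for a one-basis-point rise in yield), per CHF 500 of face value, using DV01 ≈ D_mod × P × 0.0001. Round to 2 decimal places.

CHF 0.21

Periodic yield y = 0.02025.
  t   CF        PV=CF/(1+0.02025)^t    t·PV
  1       28.125        27.5668        27.5668
  2       28.125        27.0196        54.0393
  3       28.125        26.4833        79.4500
  4       28.125        25.9577       103.8308
  5       28.125        25.4425       127.2124
  6       28.125        24.9375       149.6250
  7       28.125        24.4425       171.0978
  8      528.125       449.8668     3,598.9340
  Σ                    631.7167     4,311.7560
P = 631.7167; D_Mac = 6.82546 half-year periods = 3.41273 yrs; D_mod = 3.34499 yrs.
DV01 ≈ 3.34499 × 631.7167 × 0.0001 = 0.211309.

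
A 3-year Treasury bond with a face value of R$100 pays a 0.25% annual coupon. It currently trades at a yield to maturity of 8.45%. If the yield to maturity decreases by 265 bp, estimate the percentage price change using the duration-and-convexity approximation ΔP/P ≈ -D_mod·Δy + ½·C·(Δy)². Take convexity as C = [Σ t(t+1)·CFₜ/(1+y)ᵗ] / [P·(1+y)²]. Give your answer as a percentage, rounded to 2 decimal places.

+7.67%

With y = 0.0845:
  t   CF        PV=CF/(1+0.0845)^t    t·PV        t(t+1)·PV
  1         0.25         0.2305         0.2305           0.4610
  2         0.25         0.2126         0.4251           1.2754
  3       100.25        78.5951       235.7854         943.1417
  Σ                     79.0382       236.4411         944.8781
P = 79.0382; D_Mac = 2.99148 yrs; D_mod = 2.75839 yrs; C = 10.16435.
Duration effect: -2.75839 × (-0.0265) = +0.073097
Convexity effect: 0.5 × 10.16435 × (-0.0265)² = +0.0035690
ΔP/P ≈ +0.073097 + 0.0035690 = +0.076666 = +7.6666%.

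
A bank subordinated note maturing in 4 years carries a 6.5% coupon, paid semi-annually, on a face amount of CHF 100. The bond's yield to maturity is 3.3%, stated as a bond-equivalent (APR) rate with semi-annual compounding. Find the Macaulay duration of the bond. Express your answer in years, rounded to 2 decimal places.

3.61 years

Periodic yield y = 0.0165. Discount each cash flow and weight by its period:
  t   CF        PV=CF/(1+0.0165)^t    t·PV
  1         3.25         3.1972         3.1972
  2         3.25         3.1453         6.2907
  3         3.25         3.0943         9.2829
  4         3.25         3.0441        12.1763
  5         3.25         2.9947        14.9733
  6         3.25         2.9460        17.6763
  7         3.25         2.8982        20.2876
  8       103.25        90.5797       724.6378
  Σ                    111.8996       808.5219
Price P = Σ PV = 111.8996.
Macaulay duration = Σ(t·PV) / P = 808.5219 / 111.8996 = 7.22542 half-year periods.
In years: 7.22542 / 2 = 3.61271 years.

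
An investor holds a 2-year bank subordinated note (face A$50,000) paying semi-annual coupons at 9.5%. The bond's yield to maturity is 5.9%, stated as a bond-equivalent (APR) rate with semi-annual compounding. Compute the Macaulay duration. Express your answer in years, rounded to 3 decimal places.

1.873 years

Periodic yield y = 0.0295. Discount each cash flow and weight by its period:
  t   CF        PV=CF/(1+0.0295)^t    t·PV
  1     2,375.00     2,306.9451     2,306.9451
  2     2,375.00     2,240.8403     4,481.6807
  3     2,375.00     2,176.6298     6,529.8893
  4    52,375.00    46,624.9772   186,499.9087
  Σ                 53,349.3924   199,818.4237
Price P = Σ PV = 53,349.3924.
Macaulay duration = Σ(t·PV) / P = 199,818.4237 / 53,349.3924 = 3.74547 half-year periods.
In years: 3.74547 / 2 = 1.87273 years.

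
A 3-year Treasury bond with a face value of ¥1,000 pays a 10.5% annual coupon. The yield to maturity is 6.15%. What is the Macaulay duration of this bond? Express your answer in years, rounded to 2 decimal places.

2.74 years

Periodic yield y = 0.0615. Discount each cash flow and weight by its year:
  t   CF        PV=CF/(1+0.0615)^t    t·PV
  1       105.00        98.9166        98.9166
  2       105.00        93.1857       186.3714
  3     1,105.00       923.8517     2,771.5552
  Σ                  1,115.9541     3,056.8433
Price P = Σ PV = 1,115.9541.
Macaulay duration = Σ(t·PV) / P = 3,056.8433 / 1,115.9541 = 2.73922 years.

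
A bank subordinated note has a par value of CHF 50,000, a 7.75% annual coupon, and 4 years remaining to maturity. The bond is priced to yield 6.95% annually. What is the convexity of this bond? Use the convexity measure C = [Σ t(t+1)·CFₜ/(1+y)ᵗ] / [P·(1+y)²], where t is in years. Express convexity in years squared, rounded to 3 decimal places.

15.136

With y = 0.0695:
  t   CF        PV=CF/(1+0.0695)^t    t·PV        t(t+1)·PV
  1     3,875.00     3,623.1884     3,623.1884       7,246.3768
  2     3,875.00     3,387.7404     6,775.4809      20,326.4427
  3     3,875.00     3,167.5927     9,502.7782      38,011.1130
  4    53,875.00    41,177.8936   164,711.5746     823,557.8728
  Σ                 51,356.4152   184,613.0221     889,141.8053
P = 51,356.4152.
Convexity = Σ t(t+1)·PV / [P·(1+y)²] = 889,141.8053 / (51,356.4152 × 1.143830) = 15.13613.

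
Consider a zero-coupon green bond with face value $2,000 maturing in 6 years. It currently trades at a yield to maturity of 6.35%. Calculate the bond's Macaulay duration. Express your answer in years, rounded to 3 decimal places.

6.000 years

A zero-coupon bond has a single cash flow at maturity, so its Macaulay duration equals its maturity: 6 years.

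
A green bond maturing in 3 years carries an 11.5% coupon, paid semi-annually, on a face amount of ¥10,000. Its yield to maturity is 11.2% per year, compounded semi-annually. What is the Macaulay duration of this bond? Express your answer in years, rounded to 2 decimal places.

2.62 years

Periodic yield y = 0.056. Discount each cash flow and weight by its period:
  t   CF        PV=CF/(1+0.056)^t    t·PV
  1       575.00       544.5076       544.5076
  2       575.00       515.6322     1,031.2643
  3       575.00       488.2880     1,464.8641
  4       575.00       462.3940     1,849.5759
  5       575.00       437.8731     2,189.3654
  6    10,575.00     7,626.0012    45,756.0069
  Σ                 10,074.6960    52,835.5844
Price P = Σ PV = 10,074.6960.
Macaulay duration = Σ(t·PV) / P = 52,835.5844 / 10,074.6960 = 5.24438 half-year periods.
In years: 5.24438 / 2 = 2.62219 years.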